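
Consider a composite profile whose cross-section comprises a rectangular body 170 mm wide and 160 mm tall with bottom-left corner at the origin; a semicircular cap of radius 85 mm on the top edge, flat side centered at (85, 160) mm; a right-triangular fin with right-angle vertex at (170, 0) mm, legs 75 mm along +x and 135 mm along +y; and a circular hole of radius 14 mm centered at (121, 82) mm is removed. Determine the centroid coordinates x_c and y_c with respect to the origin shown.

rectangular body: A = 170 × 160 = 27200.00, centroid at (85.00, 80.00).
semicircular top: A = ½π·85² = 11349.00, centroid at (85.00, 196.08).
triangular fin: A = ½·75·135 = 5062.50, centroid at (195.00, 45.00).
hole: A = −π·14² = -615.75, centroid at (121.00, 82.00).
ΣA = 42995.75 mm², ΣAx_c = 4189346.78 mm³, ΣAy_c = 4578578.04 mm³.
x_c = 4189346.78/42995.75 = 97.44 mm; y_c = 4578578.04/42995.75 = 106.49 mm.

x_c = 97.44 mm, y_c = 106.49 mm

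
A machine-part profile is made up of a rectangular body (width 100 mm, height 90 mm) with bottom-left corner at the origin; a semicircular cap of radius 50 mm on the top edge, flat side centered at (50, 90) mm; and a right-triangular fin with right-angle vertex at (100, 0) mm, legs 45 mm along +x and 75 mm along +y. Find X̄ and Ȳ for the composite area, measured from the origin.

rectangular body: A = 100 × 90 = 9000.00, centroid at (50.00, 45.00).
semicircular top: A = ½π·50² = 3926.99, centroid at (50.00, 111.22).
triangular fin: A = ½·45·75 = 1687.50, centroid at (115.00, 25.00).
ΣA = 14614.49 mm², ΣAX̄ = 840412.04 mm³, ΣAȲ = 883950.01 mm³.
X̄ = 840412.04/14614.49 = 57.51 mm; Ȳ = 883950.01/14614.49 = 60.48 mm.

X̄ = 57.51 mm, Ȳ = 60.48 mm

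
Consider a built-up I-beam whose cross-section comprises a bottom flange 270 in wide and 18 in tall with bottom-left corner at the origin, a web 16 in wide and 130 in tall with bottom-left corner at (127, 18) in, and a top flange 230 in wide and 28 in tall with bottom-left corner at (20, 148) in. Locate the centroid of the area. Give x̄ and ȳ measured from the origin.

bottom flange: A = 270 × 18 = 4860.00, centroid at (135.00, 9.00).
web: A = 16 × 130 = 2080.00, centroid at (135.00, 83.00).
top flange: A = 230 × 28 = 6440.00, centroid at (135.00, 162.00).
ΣA = 13380.00 in², ΣAx̄ = 1806300.00 in³, ΣAȳ = 1259660.00 in³.
x̄ = 1806300.00/13380.00 = 135.00 in; ȳ = 1259660.00/13380.00 = 94.14 in.

x̄ = 135.00 in, ȳ = 94.14 in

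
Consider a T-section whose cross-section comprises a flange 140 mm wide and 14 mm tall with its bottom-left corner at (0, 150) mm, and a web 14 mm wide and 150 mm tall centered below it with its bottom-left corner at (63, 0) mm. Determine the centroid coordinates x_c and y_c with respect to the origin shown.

x_c = 70.00 mm, y_c = 114.59 mm

web: A = 14 × 150 = 2100.00, centroid at (70.00, 75.00).
flange: A = 140 × 14 = 1960.00, centroid at (70.00, 157.00).
ΣA = 4060.00 mm², ΣAx_c = 284200.00 mm³, ΣAy_c = 465220.00 mm³.
x_c = 284200.00/4060.00 = 70.00 mm; y_c = 465220.00/4060.00 = 114.59 mm.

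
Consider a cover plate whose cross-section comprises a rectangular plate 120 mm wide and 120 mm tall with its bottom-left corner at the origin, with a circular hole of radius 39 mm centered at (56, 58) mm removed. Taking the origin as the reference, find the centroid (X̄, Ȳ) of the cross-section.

X̄ = 61.99 mm, Ȳ = 60.99 mm

plate: A = 120 × 120 = 14400.00, centroid at (60.00, 60.00).
hole: A = −π·39² = -4778.36, centroid at (56.00, 58.00).
ΣA = 9621.64 mm², ΣAX̄ = 596411.70 mm³, ΣAȲ = 586854.98 mm³.
X̄ = 596411.70/9621.64 = 61.99 mm; Ȳ = 586854.98/9621.64 = 60.99 mm.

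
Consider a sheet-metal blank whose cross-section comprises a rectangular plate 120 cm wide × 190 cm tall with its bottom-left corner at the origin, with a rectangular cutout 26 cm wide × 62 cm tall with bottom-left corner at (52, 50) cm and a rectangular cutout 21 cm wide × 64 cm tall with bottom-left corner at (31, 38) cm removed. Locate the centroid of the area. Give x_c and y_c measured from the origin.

plate: A = 120 × 190 = 22800.00, centroid at (60.00, 95.00).
hole 1: A = −(26 × 62) = -1612.00, centroid at (65.00, 81.00).
hole 2: A = −(21 × 64) = -1344.00, centroid at (41.50, 70.00).
ΣA = 19844.00 cm²
ΣAx_c = (22800.00)(60.00) + (-1612.00)(65.00) + (-1344.00)(41.50) = 1207444.00 cm³
ΣAy_c = (22800.00)(95.00) + (-1612.00)(81.00) + (-1344.00)(70.00) = 1941348.00 cm³
x_c = 1207444.00 / 19844.00 = 60.85 cm
y_c = 1941348.00 / 19844.00 = 97.83 cm

x_c = 60.85 cm, y_c = 97.83 cm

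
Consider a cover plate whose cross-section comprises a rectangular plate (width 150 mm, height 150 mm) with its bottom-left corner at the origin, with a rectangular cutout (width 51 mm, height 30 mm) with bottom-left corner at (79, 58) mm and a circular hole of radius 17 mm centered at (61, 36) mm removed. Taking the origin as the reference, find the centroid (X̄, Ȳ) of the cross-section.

X̄ = 73.38 mm, Ȳ = 76.92 mm

Part | A | x̄ᵢ | ȳᵢ | A·x̄ᵢ | A·ȳᵢ
plate | 22500.00 | 75.00 | 75.00 | 1687500.00 | 1687500.00
hole 1 | -1530.00 | 104.50 | 73.00 | -159885.00 | -111690.00
hole 2 | -907.92 | 61.00 | 36.00 | -55383.14 | -32685.13
Σ | 20062.08 |  |  | 1472231.86 | 1543124.87
X̄ = 1472231.86 / 20062.08 = 73.38 mm
Ȳ = 1543124.87 / 20062.08 = 76.92 mm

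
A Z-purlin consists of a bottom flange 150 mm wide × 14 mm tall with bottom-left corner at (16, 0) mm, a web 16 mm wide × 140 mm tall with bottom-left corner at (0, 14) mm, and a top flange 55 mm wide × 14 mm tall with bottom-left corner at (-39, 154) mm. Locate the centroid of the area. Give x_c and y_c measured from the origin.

x_c = 39.17 mm, y_c = 63.96 mm

Part | A | x̄ᵢ | ȳᵢ | A·x̄ᵢ | A·ȳᵢ
bottom flange | 2100.00 | 91.00 | 7.00 | 191100.00 | 14700.00
web | 2240.00 | 8.00 | 84.00 | 17920.00 | 188160.00
top flange | 770.00 | -11.50 | 161.00 | -8855.00 | 123970.00
Σ | 5110.00 |  |  | 200165.00 | 326830.00
x_c = 200165.00 / 5110.00 = 39.17 mm
y_c = 326830.00 / 5110.00 = 63.96 mm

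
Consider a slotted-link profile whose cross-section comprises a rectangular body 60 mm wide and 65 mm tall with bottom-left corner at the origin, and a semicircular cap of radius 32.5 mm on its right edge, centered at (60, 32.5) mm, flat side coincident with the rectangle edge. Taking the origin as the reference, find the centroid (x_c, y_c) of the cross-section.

x_c = 43.07 mm, y_c = 32.50 mm

Part | A | x̄ᵢ | ȳᵢ | A·x̄ᵢ | A·ȳᵢ
rectangular body | 3900.00 | 30.00 | 32.50 | 117000.00 | 126750.00
semicircular end | 1659.15 | 73.79 | 32.50 | 122434.63 | 53922.49
Σ | 5559.15 |  |  | 239434.63 | 180672.49
x_c = 239434.63 / 5559.15 = 43.07 mm
y_c = 180672.49 / 5559.15 = 32.50 mm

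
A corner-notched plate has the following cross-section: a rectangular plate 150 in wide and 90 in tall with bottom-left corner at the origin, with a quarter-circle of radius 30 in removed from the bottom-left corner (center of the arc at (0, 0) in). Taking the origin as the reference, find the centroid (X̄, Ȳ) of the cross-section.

X̄ = 78.44 in, Ȳ = 46.78 in

plate: A = 150 × 90 = 13500.00, centroid at (75.00, 45.00).
removed quarter-circle: A = −¼π·30² = -706.86, centroid at (12.73, 12.73).
ΣA = 12793.14 in²
ΣAX̄ = (13500.00)(75.00) + (-706.86)(12.73) = 1003500.00 in³
ΣAȲ = (13500.00)(45.00) + (-706.86)(12.73) = 598500.00 in³
X̄ = 1003500.00 / 12793.14 = 78.44 in
Ȳ = 598500.00 / 12793.14 = 46.78 in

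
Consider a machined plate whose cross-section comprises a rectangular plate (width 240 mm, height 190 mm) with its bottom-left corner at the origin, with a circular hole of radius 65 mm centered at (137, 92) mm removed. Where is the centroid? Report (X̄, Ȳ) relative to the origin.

X̄ = 113.02 mm, Ȳ = 96.23 mm

plate: A = 240 × 190 = 45600.00, centroid at (120.00, 95.00).
hole: A = −π·65² = -13273.23, centroid at (137.00, 92.00).
ΣA = 32326.77 mm², ΣAX̄ = 3653567.63 mm³, ΣAȲ = 3110862.94 mm³.
X̄ = 3653567.63/32326.77 = 113.02 mm; Ȳ = 3110862.94/32326.77 = 96.23 mm.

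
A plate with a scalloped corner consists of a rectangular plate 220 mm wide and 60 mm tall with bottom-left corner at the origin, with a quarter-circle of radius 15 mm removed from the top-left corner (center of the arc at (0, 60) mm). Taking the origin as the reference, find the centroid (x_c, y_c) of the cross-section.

Part | A | x̄ᵢ | ȳᵢ | A·x̄ᵢ | A·ȳᵢ
plate | 13200.00 | 110.00 | 30.00 | 1452000.00 | 396000.00
removed quarter-circle | -176.71 | 6.37 | 53.63 | -1125.00 | -9477.88
Σ | 13023.29 |  |  | 1450875.00 | 386522.12
x_c = 1450875.00 / 13023.29 = 111.41 mm
y_c = 386522.12 / 13023.29 = 29.68 mm

x_c = 111.41 mm, y_c = 29.68 mm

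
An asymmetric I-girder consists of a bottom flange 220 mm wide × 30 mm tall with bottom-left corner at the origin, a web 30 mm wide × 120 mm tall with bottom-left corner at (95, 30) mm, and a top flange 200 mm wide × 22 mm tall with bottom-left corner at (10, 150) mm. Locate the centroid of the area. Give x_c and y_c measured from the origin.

Part | A | x̄ᵢ | ȳᵢ | A·x̄ᵢ | A·ȳᵢ
bottom flange | 6600.00 | 110.00 | 15.00 | 726000.00 | 99000.00
web | 3600.00 | 110.00 | 90.00 | 396000.00 | 324000.00
top flange | 4400.00 | 110.00 | 161.00 | 484000.00 | 708400.00
Σ | 14600.00 |  |  | 1606000.00 | 1131400.00
x_c = 1606000.00 / 14600.00 = 110.00 mm
y_c = 1131400.00 / 14600.00 = 77.49 mm

x_c = 110.00 mm, y_c = 77.49 mm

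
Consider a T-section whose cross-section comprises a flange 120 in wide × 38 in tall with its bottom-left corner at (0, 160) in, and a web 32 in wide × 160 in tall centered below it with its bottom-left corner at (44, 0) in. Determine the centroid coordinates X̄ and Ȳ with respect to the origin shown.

web: A = 32 × 160 = 5120.00, centroid at (60.00, 80.00).
flange: A = 120 × 38 = 4560.00, centroid at (60.00, 179.00).
ΣA = 9680.00 in²
ΣAX̄ = (5120.00)(60.00) + (4560.00)(60.00) = 580800.00 in³
ΣAȲ = (5120.00)(80.00) + (4560.00)(179.00) = 1225840.00 in³
X̄ = 580800.00 / 9680.00 = 60.00 in
Ȳ = 1225840.00 / 9680.00 = 126.64 in

X̄ = 60.00 in, Ȳ = 126.64 in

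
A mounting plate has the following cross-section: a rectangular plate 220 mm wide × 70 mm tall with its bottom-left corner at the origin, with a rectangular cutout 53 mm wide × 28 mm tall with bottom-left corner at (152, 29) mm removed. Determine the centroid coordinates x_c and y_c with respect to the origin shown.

plate: A = 220 × 70 = 15400.00, centroid at (110.00, 35.00).
hole: A = −(53 × 28) = -1484.00, centroid at (178.50, 43.00).
ΣA = 13916.00 mm², ΣAx_c = 1429106.00 mm³, ΣAy_c = 475188.00 mm³.
x_c = 1429106.00/13916.00 = 102.70 mm; y_c = 475188.00/13916.00 = 34.15 mm.

x_c = 102.70 mm, y_c = 34.15 mm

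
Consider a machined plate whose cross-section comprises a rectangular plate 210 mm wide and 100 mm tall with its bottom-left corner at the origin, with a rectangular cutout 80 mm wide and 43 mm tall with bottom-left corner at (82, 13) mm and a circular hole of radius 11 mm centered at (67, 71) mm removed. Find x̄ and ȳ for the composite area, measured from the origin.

x̄ = 102.44 mm, ȳ = 52.64 mm

plate: A = 210 × 100 = 21000.00, centroid at (105.00, 50.00).
hole 1: A = −(80 × 43) = -3440.00, centroid at (122.00, 34.50).
hole 2: A = −π·11² = -380.13, centroid at (67.00, 71.00).
ΣA = 17179.87 mm²
ΣAx̄ = (21000.00)(105.00) + (-3440.00)(122.00) + (-380.13)(67.00) = 1759851.11 mm³
ΣAȳ = (21000.00)(50.00) + (-3440.00)(34.50) + (-380.13)(71.00) = 904330.58 mm³
x̄ = 1759851.11 / 17179.87 = 102.44 mm
ȳ = 904330.58 / 17179.87 = 52.64 mm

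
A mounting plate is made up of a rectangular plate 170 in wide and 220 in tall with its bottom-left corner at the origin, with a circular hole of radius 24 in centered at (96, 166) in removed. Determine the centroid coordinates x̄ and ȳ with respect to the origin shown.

plate: A = 170 × 220 = 37400.00, centroid at (85.00, 110.00).
hole: A = −π·24² = -1809.56, centroid at (96.00, 166.00).
ΣA = 35590.44 in²
ΣAx̄ = (37400.00)(85.00) + (-1809.56)(96.00) = 3005282.49 in³
ΣAȳ = (37400.00)(110.00) + (-1809.56)(166.00) = 3813613.48 in³
x̄ = 3005282.49 / 35590.44 = 84.44 in
ȳ = 3813613.48 / 35590.44 = 107.15 in

x̄ = 84.44 in, ȳ = 107.15 in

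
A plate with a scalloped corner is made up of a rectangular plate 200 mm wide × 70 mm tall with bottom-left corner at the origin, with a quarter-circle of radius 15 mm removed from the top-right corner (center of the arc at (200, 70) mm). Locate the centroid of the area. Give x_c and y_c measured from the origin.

plate: A = 200 × 70 = 14000.00, centroid at (100.00, 35.00).
removed quarter-circle: A = −¼π·15² = -176.71, centroid at (193.63, 63.63).
ΣA = 13823.29 mm²
ΣAx_c = (14000.00)(100.00) + (-176.71)(193.63) = 1365782.08 mm³
ΣAy_c = (14000.00)(35.00) + (-176.71)(63.63) = 478754.98 mm³
x_c = 1365782.08 / 13823.29 = 98.80 mm
y_c = 478754.98 / 13823.29 = 34.63 mm

x_c = 98.80 mm, y_c = 34.63 mm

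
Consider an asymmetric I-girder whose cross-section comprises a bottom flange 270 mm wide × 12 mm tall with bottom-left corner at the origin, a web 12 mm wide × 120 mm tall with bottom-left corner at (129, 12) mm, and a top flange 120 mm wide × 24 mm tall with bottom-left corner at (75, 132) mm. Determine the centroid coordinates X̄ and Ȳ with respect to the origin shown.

X̄ = 135.00 mm, Ȳ = 71.14 mm

bottom flange: A = 270 × 12 = 3240.00, centroid at (135.00, 6.00).
web: A = 12 × 120 = 1440.00, centroid at (135.00, 72.00).
top flange: A = 120 × 24 = 2880.00, centroid at (135.00, 144.00).
ΣA = 7560.00 mm²
ΣAX̄ = (3240.00)(135.00) + (1440.00)(135.00) + (2880.00)(135.00) = 1020600.00 mm³
ΣAȲ = (3240.00)(6.00) + (1440.00)(72.00) + (2880.00)(144.00) = 537840.00 mm³
X̄ = 1020600.00 / 7560.00 = 135.00 mm
Ȳ = 537840.00 / 7560.00 = 71.14 mm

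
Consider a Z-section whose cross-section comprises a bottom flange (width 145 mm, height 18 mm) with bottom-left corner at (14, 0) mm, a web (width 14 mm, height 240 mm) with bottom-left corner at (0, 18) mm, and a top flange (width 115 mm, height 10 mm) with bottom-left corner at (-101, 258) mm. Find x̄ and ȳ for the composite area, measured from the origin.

Part | A | x̄ᵢ | ȳᵢ | A·x̄ᵢ | A·ȳᵢ
bottom flange | 2610.00 | 86.50 | 9.00 | 225765.00 | 23490.00
web | 3360.00 | 7.00 | 138.00 | 23520.00 | 463680.00
top flange | 1150.00 | -43.50 | 263.00 | -50025.00 | 302450.00
Σ | 7120.00 |  |  | 199260.00 | 789620.00
x̄ = 199260.00 / 7120.00 = 27.99 mm
ȳ = 789620.00 / 7120.00 = 110.90 mm

x̄ = 27.99 mm, ȳ = 110.90 mm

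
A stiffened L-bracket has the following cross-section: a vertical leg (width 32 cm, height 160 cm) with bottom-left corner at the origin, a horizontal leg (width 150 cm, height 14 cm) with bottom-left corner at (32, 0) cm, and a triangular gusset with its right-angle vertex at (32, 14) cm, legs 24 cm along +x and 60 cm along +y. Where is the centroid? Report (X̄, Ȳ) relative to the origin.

X̄ = 42.24 cm, Ȳ = 56.52 cm

vertical leg: A = 32 × 160 = 5120.00, centroid at (16.00, 80.00).
horizontal leg: A = 150 × 14 = 2100.00, centroid at (107.00, 7.00).
gusset: A = ½·24·60 = 720.00, centroid at (40.00, 34.00).
ΣA = 7940.00 cm², ΣAX̄ = 335420.00 cm³, ΣAȲ = 448780.00 cm³.
X̄ = 335420.00/7940.00 = 42.24 cm; Ȳ = 448780.00/7940.00 = 56.52 cm.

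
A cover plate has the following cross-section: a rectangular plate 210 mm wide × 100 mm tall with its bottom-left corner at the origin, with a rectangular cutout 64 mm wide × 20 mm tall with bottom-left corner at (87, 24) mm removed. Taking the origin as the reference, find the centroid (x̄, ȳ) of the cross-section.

x̄ = 104.09 mm, ȳ = 51.04 mm

plate: A = 210 × 100 = 21000.00, centroid at (105.00, 50.00).
hole: A = −(64 × 20) = -1280.00, centroid at (119.00, 34.00).
ΣA = 19720.00 mm²
ΣAx̄ = (21000.00)(105.00) + (-1280.00)(119.00) = 2052680.00 mm³
ΣAȳ = (21000.00)(50.00) + (-1280.00)(34.00) = 1006480.00 mm³
x̄ = 2052680.00 / 19720.00 = 104.09 mm
ȳ = 1006480.00 / 19720.00 = 51.04 mm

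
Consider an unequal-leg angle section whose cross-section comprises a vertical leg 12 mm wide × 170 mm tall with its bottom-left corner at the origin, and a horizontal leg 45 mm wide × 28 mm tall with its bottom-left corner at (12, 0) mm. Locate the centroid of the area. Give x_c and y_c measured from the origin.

vertical leg: A = 12 × 170 = 2040.00, centroid at (6.00, 85.00).
horizontal leg: A = 45 × 28 = 1260.00, centroid at (34.50, 14.00).
ΣA = 3300.00 mm², ΣAx_c = 55710.00 mm³, ΣAy_c = 191040.00 mm³.
x_c = 55710.00/3300.00 = 16.88 mm; y_c = 191040.00/3300.00 = 57.89 mm.

x_c = 16.88 mm, y_c = 57.89 mm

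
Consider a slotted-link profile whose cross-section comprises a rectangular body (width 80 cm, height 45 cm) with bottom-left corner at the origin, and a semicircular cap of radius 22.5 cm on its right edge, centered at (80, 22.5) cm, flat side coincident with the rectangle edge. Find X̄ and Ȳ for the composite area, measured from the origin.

rectangular body: A = 80 × 45 = 3600.00, centroid at (40.00, 22.50).
semicircular end: A = ½π·22.5² = 795.22, centroid at (89.55, 22.50).
ΣA = 4395.22 cm², ΣAX̄ = 215211.00 cm³, ΣAȲ = 98892.35 cm³.
X̄ = 215211.00/4395.22 = 48.96 cm; Ȳ = 98892.35/4395.22 = 22.50 cm.

X̄ = 48.96 cm, Ȳ = 22.50 cm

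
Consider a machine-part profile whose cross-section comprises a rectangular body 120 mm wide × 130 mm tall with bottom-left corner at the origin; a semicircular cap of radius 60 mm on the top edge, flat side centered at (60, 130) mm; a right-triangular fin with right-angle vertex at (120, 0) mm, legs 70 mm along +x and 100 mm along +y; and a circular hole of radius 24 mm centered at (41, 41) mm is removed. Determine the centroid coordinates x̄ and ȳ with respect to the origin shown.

Part | A | x̄ᵢ | ȳᵢ | A·x̄ᵢ | A·ȳᵢ
rectangular body | 15600.00 | 60.00 | 65.00 | 936000.00 | 1014000.00
semicircular top | 5654.87 | 60.00 | 155.46 | 339292.01 | 879132.68
triangular fin | 3500.00 | 143.33 | 33.33 | 501666.67 | 116666.67
hole | -1809.56 | 41.00 | 41.00 | -74191.85 | -74191.85
Σ | 22945.31 |  |  | 1702766.82 | 1935607.50
x̄ = 1702766.82 / 22945.31 = 74.21 mm
ȳ = 1935607.50 / 22945.31 = 84.36 mm

x̄ = 74.21 mm, ȳ = 84.36 mm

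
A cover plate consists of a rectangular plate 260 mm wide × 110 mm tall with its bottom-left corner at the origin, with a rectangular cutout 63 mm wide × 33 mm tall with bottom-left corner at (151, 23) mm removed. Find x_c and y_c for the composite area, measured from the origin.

x_c = 125.88 mm, y_c = 56.22 mm

plate: A = 260 × 110 = 28600.00, centroid at (130.00, 55.00).
hole: A = −(63 × 33) = -2079.00, centroid at (182.50, 39.50).
ΣA = 26521.00 mm², ΣAx_c = 3338582.50 mm³, ΣAy_c = 1490879.50 mm³.
x_c = 3338582.50/26521.00 = 125.88 mm; y_c = 1490879.50/26521.00 = 56.22 mm.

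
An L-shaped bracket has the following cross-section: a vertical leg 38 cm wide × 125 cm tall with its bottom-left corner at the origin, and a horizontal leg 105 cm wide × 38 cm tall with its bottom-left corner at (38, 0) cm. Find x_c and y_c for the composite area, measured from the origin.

x_c = 51.64 cm, y_c = 42.64 cm

vertical leg: A = 38 × 125 = 4750.00, centroid at (19.00, 62.50).
horizontal leg: A = 105 × 38 = 3990.00, centroid at (90.50, 19.00).
ΣA = 8740.00 cm²
ΣAx_c = (4750.00)(19.00) + (3990.00)(90.50) = 451345.00 cm³
ΣAy_c = (4750.00)(62.50) + (3990.00)(19.00) = 372685.00 cm³
x_c = 451345.00 / 8740.00 = 51.64 cm
y_c = 372685.00 / 8740.00 = 42.64 cm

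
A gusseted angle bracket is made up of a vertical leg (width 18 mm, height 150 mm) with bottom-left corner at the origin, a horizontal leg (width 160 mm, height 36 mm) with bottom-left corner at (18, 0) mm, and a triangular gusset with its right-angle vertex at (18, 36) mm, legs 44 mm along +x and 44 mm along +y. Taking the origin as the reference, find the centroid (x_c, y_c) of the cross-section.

x_c = 65.80 mm, y_c = 37.68 mm

vertical leg: A = 18 × 150 = 2700.00, centroid at (9.00, 75.00).
horizontal leg: A = 160 × 36 = 5760.00, centroid at (98.00, 18.00).
gusset: A = ½·44·44 = 968.00, centroid at (32.67, 50.67).
ΣA = 9428.00 mm², ΣAx_c = 620401.33 mm³, ΣAy_c = 355225.33 mm³.
x_c = 620401.33/9428.00 = 65.80 mm; y_c = 355225.33/9428.00 = 37.68 mm.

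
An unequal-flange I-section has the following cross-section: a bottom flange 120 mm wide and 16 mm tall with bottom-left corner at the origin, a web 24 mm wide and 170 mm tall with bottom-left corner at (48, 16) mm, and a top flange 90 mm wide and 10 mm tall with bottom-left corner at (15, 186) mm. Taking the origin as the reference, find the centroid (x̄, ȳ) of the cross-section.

x̄ = 60.00 mm, ȳ = 86.86 mm

bottom flange: A = 120 × 16 = 1920.00, centroid at (60.00, 8.00).
web: A = 24 × 170 = 4080.00, centroid at (60.00, 101.00).
top flange: A = 90 × 10 = 900.00, centroid at (60.00, 191.00).
ΣA = 6900.00 mm², ΣAx̄ = 414000.00 mm³, ΣAȳ = 599340.00 mm³.
x̄ = 414000.00/6900.00 = 60.00 mm; ȳ = 599340.00/6900.00 = 86.86 mm.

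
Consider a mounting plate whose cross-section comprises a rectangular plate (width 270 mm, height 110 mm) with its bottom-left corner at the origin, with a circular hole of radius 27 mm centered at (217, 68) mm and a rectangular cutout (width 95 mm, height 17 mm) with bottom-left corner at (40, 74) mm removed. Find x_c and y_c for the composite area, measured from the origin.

x_c = 130.69 mm, y_c = 52.12 mm

Part | A | x̄ᵢ | ȳᵢ | A·x̄ᵢ | A·ȳᵢ
plate | 29700.00 | 135.00 | 55.00 | 4009500.00 | 1633500.00
hole 1 | -2290.22 | 217.00 | 68.00 | -496977.97 | -155735.03
hole 2 | -1615.00 | 87.50 | 82.50 | -141312.50 | -133237.50
Σ | 25794.78 |  |  | 3371209.53 | 1344527.47
x_c = 3371209.53 / 25794.78 = 130.69 mm
y_c = 1344527.47 / 25794.78 = 52.12 mm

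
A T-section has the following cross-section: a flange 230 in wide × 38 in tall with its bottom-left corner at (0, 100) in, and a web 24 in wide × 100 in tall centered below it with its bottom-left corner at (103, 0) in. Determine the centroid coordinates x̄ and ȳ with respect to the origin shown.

x̄ = 115.00 in, ȳ = 104.13 in

web: A = 24 × 100 = 2400.00, centroid at (115.00, 50.00).
flange: A = 230 × 38 = 8740.00, centroid at (115.00, 119.00).
ΣA = 11140.00 in², ΣAx̄ = 1281100.00 in³, ΣAȳ = 1160060.00 in³.
x̄ = 1281100.00/11140.00 = 115.00 in; ȳ = 1160060.00/11140.00 = 104.13 in.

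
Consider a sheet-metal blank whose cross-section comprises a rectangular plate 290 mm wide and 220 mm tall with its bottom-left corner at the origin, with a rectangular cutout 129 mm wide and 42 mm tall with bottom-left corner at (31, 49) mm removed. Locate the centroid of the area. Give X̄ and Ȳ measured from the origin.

X̄ = 149.59 mm, Ȳ = 113.71 mm

plate: A = 290 × 220 = 63800.00, centroid at (145.00, 110.00).
hole: A = −(129 × 42) = -5418.00, centroid at (95.50, 70.00).
ΣA = 58382.00 mm², ΣAX̄ = 8733581.00 mm³, ΣAȲ = 6638740.00 mm³.
X̄ = 8733581.00/58382.00 = 149.59 mm; Ȳ = 6638740.00/58382.00 = 113.71 mm.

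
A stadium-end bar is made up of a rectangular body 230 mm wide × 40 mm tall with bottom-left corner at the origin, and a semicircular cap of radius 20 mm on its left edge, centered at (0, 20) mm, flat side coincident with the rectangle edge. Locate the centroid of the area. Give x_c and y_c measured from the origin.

rectangular body: A = 230 × 40 = 9200.00, centroid at (115.00, 20.00).
semicircular end: A = ½π·20² = 628.32, centroid at (-8.49, 20.00).
ΣA = 9828.32 mm², ΣAx_c = 1052666.67 mm³, ΣAy_c = 196566.37 mm³.
x_c = 1052666.67/9828.32 = 107.11 mm; y_c = 196566.37/9828.32 = 20.00 mm.

x_c = 107.11 mm, y_c = 20.00 mm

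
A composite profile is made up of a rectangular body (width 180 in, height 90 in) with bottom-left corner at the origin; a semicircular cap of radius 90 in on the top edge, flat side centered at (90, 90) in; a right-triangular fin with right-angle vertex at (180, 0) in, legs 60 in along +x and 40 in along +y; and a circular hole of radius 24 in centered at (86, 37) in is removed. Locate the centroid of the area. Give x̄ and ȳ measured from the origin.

Part | A | x̄ᵢ | ȳᵢ | A·x̄ᵢ | A·ȳᵢ
rectangular body | 16200.00 | 90.00 | 45.00 | 1458000.00 | 729000.00
semicircular top | 12723.45 | 90.00 | 128.20 | 1145110.52 | 1631110.52
triangular fin | 1200.00 | 200.00 | 13.33 | 240000.00 | 16000.00
hole | -1809.56 | 86.00 | 37.00 | -155621.93 | -66953.62
Σ | 28313.89 |  |  | 2687488.59 | 2309156.90
x̄ = 2687488.59 / 28313.89 = 94.92 in
ȳ = 2309156.90 / 28313.89 = 81.56 in

x̄ = 94.92 in, ȳ = 81.56 in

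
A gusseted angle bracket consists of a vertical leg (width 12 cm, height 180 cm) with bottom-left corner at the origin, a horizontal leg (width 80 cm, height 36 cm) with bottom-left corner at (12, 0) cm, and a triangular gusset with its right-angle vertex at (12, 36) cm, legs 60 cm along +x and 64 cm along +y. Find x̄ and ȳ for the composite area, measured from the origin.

Part | A | x̄ᵢ | ȳᵢ | A·x̄ᵢ | A·ȳᵢ
vertical leg | 2160.00 | 6.00 | 90.00 | 12960.00 | 194400.00
horizontal leg | 2880.00 | 52.00 | 18.00 | 149760.00 | 51840.00
gusset | 1920.00 | 32.00 | 57.33 | 61440.00 | 110080.00
Σ | 6960.00 |  |  | 224160.00 | 356320.00
x̄ = 224160.00 / 6960.00 = 32.21 cm
ȳ = 356320.00 / 6960.00 = 51.20 cm

x̄ = 32.21 cm, ȳ = 51.20 cm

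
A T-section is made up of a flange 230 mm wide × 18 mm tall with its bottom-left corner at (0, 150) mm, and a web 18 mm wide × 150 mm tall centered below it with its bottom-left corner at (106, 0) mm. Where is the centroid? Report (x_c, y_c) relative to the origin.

x_c = 115.00 mm, y_c = 125.84 mm

web: A = 18 × 150 = 2700.00, centroid at (115.00, 75.00).
flange: A = 230 × 18 = 4140.00, centroid at (115.00, 159.00).
ΣA = 6840.00 mm², ΣAx_c = 786600.00 mm³, ΣAy_c = 860760.00 mm³.
x_c = 786600.00/6840.00 = 115.00 mm; y_c = 860760.00/6840.00 = 125.84 mm.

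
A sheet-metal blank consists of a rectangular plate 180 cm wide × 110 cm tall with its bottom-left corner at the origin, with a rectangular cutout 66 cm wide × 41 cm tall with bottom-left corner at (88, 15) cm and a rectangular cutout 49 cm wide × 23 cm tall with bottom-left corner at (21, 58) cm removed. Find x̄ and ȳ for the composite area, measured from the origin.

x̄ = 87.89 cm, ȳ = 57.28 cm

plate: A = 180 × 110 = 19800.00, centroid at (90.00, 55.00).
hole 1: A = −(66 × 41) = -2706.00, centroid at (121.00, 35.50).
hole 2: A = −(49 × 23) = -1127.00, centroid at (45.50, 69.50).
ΣA = 15967.00 cm², ΣAx̄ = 1403295.50 cm³, ΣAȳ = 914610.50 cm³.
x̄ = 1403295.50/15967.00 = 87.89 cm; ȳ = 914610.50/15967.00 = 57.28 cm.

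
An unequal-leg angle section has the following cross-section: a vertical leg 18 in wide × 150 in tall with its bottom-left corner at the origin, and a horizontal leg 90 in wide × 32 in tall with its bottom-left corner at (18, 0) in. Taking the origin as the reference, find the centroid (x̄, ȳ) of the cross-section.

vertical leg: A = 18 × 150 = 2700.00, centroid at (9.00, 75.00).
horizontal leg: A = 90 × 32 = 2880.00, centroid at (63.00, 16.00).
ΣA = 5580.00 in², ΣAx̄ = 205740.00 in³, ΣAȳ = 248580.00 in³.
x̄ = 205740.00/5580.00 = 36.87 in; ȳ = 248580.00/5580.00 = 44.55 in.

x̄ = 36.87 in, ȳ = 44.55 in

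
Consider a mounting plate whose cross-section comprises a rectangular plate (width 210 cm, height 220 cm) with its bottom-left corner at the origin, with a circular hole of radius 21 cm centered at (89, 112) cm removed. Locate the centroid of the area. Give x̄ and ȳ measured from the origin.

Part | A | x̄ᵢ | ȳᵢ | A·x̄ᵢ | A·ȳᵢ
plate | 46200.00 | 105.00 | 110.00 | 4851000.00 | 5082000.00
hole | -1385.44 | 89.00 | 112.00 | -123304.37 | -155169.54
Σ | 44814.56 |  |  | 4727695.63 | 4926830.46
x̄ = 4727695.63 / 44814.56 = 105.49 cm
ȳ = 4926830.46 / 44814.56 = 109.94 cm

x̄ = 105.49 cm, ȳ = 109.94 cm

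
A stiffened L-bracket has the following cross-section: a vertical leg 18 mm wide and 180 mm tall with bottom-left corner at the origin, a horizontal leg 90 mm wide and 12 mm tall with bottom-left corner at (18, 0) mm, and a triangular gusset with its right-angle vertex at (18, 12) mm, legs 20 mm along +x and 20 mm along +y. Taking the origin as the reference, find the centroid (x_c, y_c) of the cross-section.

x_c = 22.60 mm, y_c = 66.77 mm

vertical leg: A = 18 × 180 = 3240.00, centroid at (9.00, 90.00).
horizontal leg: A = 90 × 12 = 1080.00, centroid at (63.00, 6.00).
gusset: A = ½·20·20 = 200.00, centroid at (24.67, 18.67).
ΣA = 4520.00 mm², ΣAx_c = 102133.33 mm³, ΣAy_c = 301813.33 mm³.
x_c = 102133.33/4520.00 = 22.60 mm; y_c = 301813.33/4520.00 = 66.77 mm.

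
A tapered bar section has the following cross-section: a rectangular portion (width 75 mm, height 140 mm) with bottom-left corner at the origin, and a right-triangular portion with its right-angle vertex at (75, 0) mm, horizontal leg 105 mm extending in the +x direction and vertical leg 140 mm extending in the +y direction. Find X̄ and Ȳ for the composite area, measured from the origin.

X̄ = 67.35 mm, Ȳ = 60.39 mm

rectangular portion: A = 75 × 140 = 10500.00, centroid at (37.50, 70.00).
triangular portion: A = ½·105·140 = 7350.00, centroid at (110.00, 46.67).
ΣA = 17850.00 mm², ΣAX̄ = 1202250.00 mm³, ΣAȲ = 1078000.00 mm³.
X̄ = 1202250.00/17850.00 = 67.35 mm; Ȳ = 1078000.00/17850.00 = 60.39 mm.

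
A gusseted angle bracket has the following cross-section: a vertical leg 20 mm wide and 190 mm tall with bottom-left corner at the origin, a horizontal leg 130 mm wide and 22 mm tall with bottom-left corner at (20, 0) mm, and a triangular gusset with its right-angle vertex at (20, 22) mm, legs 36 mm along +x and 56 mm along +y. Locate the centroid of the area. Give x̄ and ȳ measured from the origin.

x̄ = 40.87 mm, ȳ = 56.53 mm

vertical leg: A = 20 × 190 = 3800.00, centroid at (10.00, 95.00).
horizontal leg: A = 130 × 22 = 2860.00, centroid at (85.00, 11.00).
gusset: A = ½·36·56 = 1008.00, centroid at (32.00, 40.67).
ΣA = 7668.00 mm²
ΣAx̄ = (3800.00)(10.00) + (2860.00)(85.00) + (1008.00)(32.00) = 313356.00 mm³
ΣAȳ = (3800.00)(95.00) + (2860.00)(11.00) + (1008.00)(40.67) = 433452.00 mm³
x̄ = 313356.00 / 7668.00 = 40.87 mm
ȳ = 433452.00 / 7668.00 = 56.53 mm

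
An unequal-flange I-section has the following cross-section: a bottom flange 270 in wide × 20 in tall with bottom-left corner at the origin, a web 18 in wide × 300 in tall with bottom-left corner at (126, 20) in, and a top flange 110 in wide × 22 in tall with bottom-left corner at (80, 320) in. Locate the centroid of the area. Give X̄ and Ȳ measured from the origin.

X̄ = 135.00 in, Ȳ = 134.12 in

bottom flange: A = 270 × 20 = 5400.00, centroid at (135.00, 10.00).
web: A = 18 × 300 = 5400.00, centroid at (135.00, 170.00).
top flange: A = 110 × 22 = 2420.00, centroid at (135.00, 331.00).
ΣA = 13220.00 in², ΣAX̄ = 1784700.00 in³, ΣAȲ = 1773020.00 in³.
X̄ = 1784700.00/13220.00 = 135.00 in; Ȳ = 1773020.00/13220.00 = 134.12 in.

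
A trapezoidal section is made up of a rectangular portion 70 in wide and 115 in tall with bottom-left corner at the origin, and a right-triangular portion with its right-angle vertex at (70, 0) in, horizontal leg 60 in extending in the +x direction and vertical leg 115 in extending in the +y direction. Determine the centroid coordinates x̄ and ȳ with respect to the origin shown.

Part | A | x̄ᵢ | ȳᵢ | A·x̄ᵢ | A·ȳᵢ
rectangular portion | 8050.00 | 35.00 | 57.50 | 281750.00 | 462875.00
triangular portion | 3450.00 | 90.00 | 38.33 | 310500.00 | 132250.00
Σ | 11500.00 |  |  | 592250.00 | 595125.00
x̄ = 592250.00 / 11500.00 = 51.50 in
ȳ = 595125.00 / 11500.00 = 51.75 in

x̄ = 51.50 in, ȳ = 51.75 in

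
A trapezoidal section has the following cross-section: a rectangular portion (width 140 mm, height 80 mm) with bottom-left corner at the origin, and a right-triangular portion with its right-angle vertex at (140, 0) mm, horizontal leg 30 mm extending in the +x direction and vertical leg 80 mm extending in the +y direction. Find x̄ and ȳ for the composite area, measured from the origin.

x̄ = 77.74 mm, ȳ = 38.71 mm

rectangular portion: A = 140 × 80 = 11200.00, centroid at (70.00, 40.00).
triangular portion: A = ½·30·80 = 1200.00, centroid at (150.00, 26.67).
ΣA = 12400.00 mm², ΣAx̄ = 964000.00 mm³, ΣAȳ = 480000.00 mm³.
x̄ = 964000.00/12400.00 = 77.74 mm; ȳ = 480000.00/12400.00 = 38.71 mm.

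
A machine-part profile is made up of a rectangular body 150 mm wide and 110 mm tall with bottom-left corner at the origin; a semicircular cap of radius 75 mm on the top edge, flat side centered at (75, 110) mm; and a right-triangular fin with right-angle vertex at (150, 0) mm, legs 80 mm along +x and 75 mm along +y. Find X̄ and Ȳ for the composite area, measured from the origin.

rectangular body: A = 150 × 110 = 16500.00, centroid at (75.00, 55.00).
semicircular top: A = ½π·75² = 8835.73, centroid at (75.00, 141.83).
triangular fin: A = ½·80·75 = 3000.00, centroid at (176.67, 25.00).
ΣA = 28335.73 mm², ΣAX̄ = 2430179.70 mm³, ΣAȲ = 2235680.23 mm³.
X̄ = 2430179.70/28335.73 = 85.76 mm; Ȳ = 2235680.23/28335.73 = 78.90 mm.

X̄ = 85.76 mm, Ȳ = 78.90 mm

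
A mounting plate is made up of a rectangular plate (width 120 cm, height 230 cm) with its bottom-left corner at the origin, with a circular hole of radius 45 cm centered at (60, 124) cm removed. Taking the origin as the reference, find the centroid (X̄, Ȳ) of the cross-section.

X̄ = 60.00 cm, Ȳ = 112.30 cm

plate: A = 120 × 230 = 27600.00, centroid at (60.00, 115.00).
hole: A = −π·45² = -6361.73, centroid at (60.00, 124.00).
ΣA = 21238.27 cm², ΣAX̄ = 1274296.49 cm³, ΣAȲ = 2385146.08 cm³.
X̄ = 1274296.49/21238.27 = 60.00 cm; Ȳ = 2385146.08/21238.27 = 112.30 cm.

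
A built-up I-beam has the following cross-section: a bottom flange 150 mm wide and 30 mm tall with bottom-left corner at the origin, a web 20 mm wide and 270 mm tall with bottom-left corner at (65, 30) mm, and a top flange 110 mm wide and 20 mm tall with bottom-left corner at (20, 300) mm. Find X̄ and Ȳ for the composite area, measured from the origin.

Part | A | x̄ᵢ | ȳᵢ | A·x̄ᵢ | A·ȳᵢ
bottom flange | 4500.00 | 75.00 | 15.00 | 337500.00 | 67500.00
web | 5400.00 | 75.00 | 165.00 | 405000.00 | 891000.00
top flange | 2200.00 | 75.00 | 310.00 | 165000.00 | 682000.00
Σ | 12100.00 |  |  | 907500.00 | 1640500.00
X̄ = 907500.00 / 12100.00 = 75.00 mm
Ȳ = 1640500.00 / 12100.00 = 135.58 mm

X̄ = 75.00 mm, Ȳ = 135.58 mm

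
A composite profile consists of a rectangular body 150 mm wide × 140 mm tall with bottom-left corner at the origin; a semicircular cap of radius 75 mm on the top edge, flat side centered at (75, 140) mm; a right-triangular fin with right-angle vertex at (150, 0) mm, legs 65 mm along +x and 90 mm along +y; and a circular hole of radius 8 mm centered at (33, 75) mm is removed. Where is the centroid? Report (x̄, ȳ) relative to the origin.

x̄ = 83.94 mm, ȳ = 94.01 mm

Part | A | x̄ᵢ | ȳᵢ | A·x̄ᵢ | A·ȳᵢ
rectangular body | 21000.00 | 75.00 | 70.00 | 1575000.00 | 1470000.00
semicircular top | 8835.73 | 75.00 | 171.83 | 662679.70 | 1518252.11
triangular fin | 2925.00 | 171.67 | 30.00 | 502125.00 | 87750.00
hole | -201.06 | 33.00 | 75.00 | -6635.04 | -15079.64
Σ | 32559.67 |  |  | 2733169.66 | 3060922.46
x̄ = 2733169.66 / 32559.67 = 83.94 mm
ȳ = 3060922.46 / 32559.67 = 94.01 mm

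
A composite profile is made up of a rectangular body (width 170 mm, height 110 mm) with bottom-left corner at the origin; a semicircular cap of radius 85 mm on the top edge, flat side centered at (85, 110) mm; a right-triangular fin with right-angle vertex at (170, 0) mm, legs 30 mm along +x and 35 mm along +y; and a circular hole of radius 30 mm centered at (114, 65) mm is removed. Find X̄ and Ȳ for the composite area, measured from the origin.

rectangular body: A = 170 × 110 = 18700.00, centroid at (85.00, 55.00).
semicircular top: A = ½π·85² = 11349.00, centroid at (85.00, 146.08).
triangular fin: A = ½·30·35 = 525.00, centroid at (180.00, 11.67).
hole: A = −π·30² = -2827.43, centroid at (114.00, 65.00).
ΣA = 27746.57 mm²
ΣAX̄ = (18700.00)(85.00) + (11349.00)(85.00) + (525.00)(180.00) + (-2827.43)(114.00) = 2326337.89 mm³
ΣAȲ = (18700.00)(55.00) + (11349.00)(146.08) + (525.00)(11.67) + (-2827.43)(65.00) = 2508648.88 mm³
X̄ = 2326337.89 / 27746.57 = 83.84 mm
Ȳ = 2508648.88 / 27746.57 = 90.41 mm

X̄ = 83.84 mm, Ȳ = 90.41 mm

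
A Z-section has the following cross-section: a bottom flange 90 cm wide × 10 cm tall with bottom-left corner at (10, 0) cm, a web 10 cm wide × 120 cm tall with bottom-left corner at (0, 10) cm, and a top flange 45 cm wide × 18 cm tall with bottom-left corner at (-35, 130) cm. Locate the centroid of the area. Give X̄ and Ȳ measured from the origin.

bottom flange: A = 90 × 10 = 900.00, centroid at (55.00, 5.00).
web: A = 10 × 120 = 1200.00, centroid at (5.00, 70.00).
top flange: A = 45 × 18 = 810.00, centroid at (-12.50, 139.00).
ΣA = 2910.00 cm², ΣAX̄ = 45375.00 cm³, ΣAȲ = 201090.00 cm³.
X̄ = 45375.00/2910.00 = 15.59 cm; Ȳ = 201090.00/2910.00 = 69.10 cm.

X̄ = 15.59 cm, Ȳ = 69.10 cm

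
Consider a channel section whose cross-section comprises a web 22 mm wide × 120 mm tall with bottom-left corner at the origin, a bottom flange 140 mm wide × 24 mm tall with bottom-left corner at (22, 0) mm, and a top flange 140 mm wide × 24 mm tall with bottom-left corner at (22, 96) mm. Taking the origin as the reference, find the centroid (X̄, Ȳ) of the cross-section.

web: A = 22 × 120 = 2640.00, centroid at (11.00, 60.00).
bottom flange: A = 140 × 24 = 3360.00, centroid at (92.00, 12.00).
top flange: A = 140 × 24 = 3360.00, centroid at (92.00, 108.00).
ΣA = 9360.00 mm², ΣAX̄ = 647280.00 mm³, ΣAȲ = 561600.00 mm³.
X̄ = 647280.00/9360.00 = 69.15 mm; Ȳ = 561600.00/9360.00 = 60.00 mm.

X̄ = 69.15 mm, Ȳ = 60.00 mm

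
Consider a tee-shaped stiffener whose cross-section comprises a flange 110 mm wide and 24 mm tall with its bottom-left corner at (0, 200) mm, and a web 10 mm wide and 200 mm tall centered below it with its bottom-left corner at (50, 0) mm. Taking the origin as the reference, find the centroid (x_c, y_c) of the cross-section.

x_c = 55.00 mm, y_c = 163.72 mm

web: A = 10 × 200 = 2000.00, centroid at (55.00, 100.00).
flange: A = 110 × 24 = 2640.00, centroid at (55.00, 212.00).
ΣA = 4640.00 mm², ΣAx_c = 255200.00 mm³, ΣAy_c = 759680.00 mm³.
x_c = 255200.00/4640.00 = 55.00 mm; y_c = 759680.00/4640.00 = 163.72 mm.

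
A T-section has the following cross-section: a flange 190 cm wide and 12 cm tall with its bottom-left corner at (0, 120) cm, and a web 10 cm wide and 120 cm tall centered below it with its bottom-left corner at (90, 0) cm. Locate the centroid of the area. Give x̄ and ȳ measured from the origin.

x̄ = 95.00 cm, ȳ = 103.24 cm

web: A = 10 × 120 = 1200.00, centroid at (95.00, 60.00).
flange: A = 190 × 12 = 2280.00, centroid at (95.00, 126.00).
ΣA = 3480.00 cm², ΣAx̄ = 330600.00 cm³, ΣAȳ = 359280.00 cm³.
x̄ = 330600.00/3480.00 = 95.00 cm; ȳ = 359280.00/3480.00 = 103.24 cm.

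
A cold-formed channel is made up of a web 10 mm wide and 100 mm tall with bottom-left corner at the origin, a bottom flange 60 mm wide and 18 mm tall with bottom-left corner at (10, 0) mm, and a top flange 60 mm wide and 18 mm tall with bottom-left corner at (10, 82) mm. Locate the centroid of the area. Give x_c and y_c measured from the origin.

x_c = 28.92 mm, y_c = 50.00 mm

web: A = 10 × 100 = 1000.00, centroid at (5.00, 50.00).
bottom flange: A = 60 × 18 = 1080.00, centroid at (40.00, 9.00).
top flange: A = 60 × 18 = 1080.00, centroid at (40.00, 91.00).
ΣA = 3160.00 mm²
ΣAx_c = (1000.00)(5.00) + (1080.00)(40.00) + (1080.00)(40.00) = 91400.00 mm³
ΣAy_c = (1000.00)(50.00) + (1080.00)(9.00) + (1080.00)(91.00) = 158000.00 mm³
x_c = 91400.00 / 3160.00 = 28.92 mm
y_c = 158000.00 / 3160.00 = 50.00 mm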